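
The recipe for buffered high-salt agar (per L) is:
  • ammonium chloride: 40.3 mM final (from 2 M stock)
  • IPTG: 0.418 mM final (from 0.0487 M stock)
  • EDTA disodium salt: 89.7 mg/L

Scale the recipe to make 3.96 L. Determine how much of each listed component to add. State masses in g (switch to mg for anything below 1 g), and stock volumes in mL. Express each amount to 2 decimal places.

ammonium chloride 79.79 mL; IPTG 33.99 mL; EDTA disodium salt 355.21 mg

Scale factor relative to 1 L: 3.96.
ammonium chloride: dilute stock: 40.3 mM × 3960 mL ÷ 2000 mM = 79.79 mL
IPTG: dilute stock: 0.418 mM × 3960 mL ÷ 48.7 mM = 33.99 mL
EDTA disodium salt: 89.7 mg/L × 3.96 L = 355.21 mg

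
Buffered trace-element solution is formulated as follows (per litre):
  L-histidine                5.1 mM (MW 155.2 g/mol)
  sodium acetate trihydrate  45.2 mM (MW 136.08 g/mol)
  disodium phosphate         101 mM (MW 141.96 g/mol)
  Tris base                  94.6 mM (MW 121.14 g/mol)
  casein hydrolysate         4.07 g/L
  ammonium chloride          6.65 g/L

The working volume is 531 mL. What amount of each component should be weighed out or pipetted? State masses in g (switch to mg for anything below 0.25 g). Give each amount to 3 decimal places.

Target volume = 531 mL = 0.531 L.
L-histidine: 5.1 mmol/L × 155.2 g/mol × 0.531 L ÷ 1000 = 0.420 g
sodium acetate trihydrate: 45.2 mmol/L × 136.08 g/mol × 0.531 L ÷ 1000 = 3.266 g
disodium phosphate: 101 mmol/L × 141.96 g/mol × 0.531 L ÷ 1000 = 7.613 g
Tris base: 94.6 mmol/L × 121.14 g/mol × 0.531 L ÷ 1000 = 6.085 g
casein hydrolysate: 4.07 g/L × 0.531 L = 2.161 g
ammonium chloride: 6.65 g/L × 0.531 L = 3.531 g

L-histidine 0.420 g; sodium acetate trihydrate 3.266 g; disodium phosphate 7.613 g; Tris base 6.085 g; casein hydrolysate 2.161 g; ammonium chloride 3.531 g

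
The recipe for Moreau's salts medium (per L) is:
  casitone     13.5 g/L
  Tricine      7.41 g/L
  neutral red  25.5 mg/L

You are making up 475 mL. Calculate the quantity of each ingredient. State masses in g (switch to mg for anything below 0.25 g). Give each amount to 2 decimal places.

casitone 6.41 g; Tricine 3.52 g; neutral red 12.11 mg

Working volume: 475 mL = 0.475 L.
casitone: 13.5 g/L × 0.475 L = 6.41 g
Tricine: 7.41 g/L × 0.475 L = 3.52 g
neutral red: 25.5 mg/L × 0.475 L = 12.11 mg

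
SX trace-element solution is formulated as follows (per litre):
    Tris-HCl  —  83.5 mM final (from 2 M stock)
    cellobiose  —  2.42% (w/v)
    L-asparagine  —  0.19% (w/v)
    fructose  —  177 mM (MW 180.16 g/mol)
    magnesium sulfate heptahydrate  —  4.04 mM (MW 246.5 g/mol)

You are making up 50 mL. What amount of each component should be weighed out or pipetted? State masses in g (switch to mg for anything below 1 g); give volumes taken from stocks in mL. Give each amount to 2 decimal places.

Target volume = 50 mL = 0.05 L.
Tris-HCl: V = C2·V2/C1 = 83.5 mM × 50 mL ÷ 2000 mM = 2.09 mL
cellobiose: 2.42% w/v = 24.2 g/L → 24.2 × 0.05 L = 1.21 g
L-asparagine: 0.19% w/v = 1.9 g/L → 1.9 × 0.05 L = 0.095 g = 95.00 mg
fructose: 177 mmol/L × 180.16 g/mol × 0.05 L ÷ 1000 = 1.59 g
magnesium sulfate heptahydrate: 4.04 mmol/L × 246.5 mg/mmol × 0.05 L = 49.79 mg

Tris-HCl 2.09 mL; cellobiose 1.21 g; L-asparagine 95.00 mg; fructose 1.59 g; magnesium sulfate heptahydrate 49.79 mg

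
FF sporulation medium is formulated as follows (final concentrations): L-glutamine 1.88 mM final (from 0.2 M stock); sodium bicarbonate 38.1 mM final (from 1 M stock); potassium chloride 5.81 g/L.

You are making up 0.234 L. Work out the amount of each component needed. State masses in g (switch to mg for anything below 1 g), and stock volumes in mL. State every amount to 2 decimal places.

L-glutamine 2.20 mL; sodium bicarbonate 8.92 mL; potassium chloride 1.36 g

Working volume: 0.234 L.
L-glutamine: dilute stock: 1.88 mM × 234 mL ÷ 200 mM = 2.20 mL
sodium bicarbonate: C1V1 = C2V2 → 38.1 mM × 234 mL ÷ 1000 mM = 8.92 mL
potassium chloride: 5.81 g/L × 0.234 L = 1.36 g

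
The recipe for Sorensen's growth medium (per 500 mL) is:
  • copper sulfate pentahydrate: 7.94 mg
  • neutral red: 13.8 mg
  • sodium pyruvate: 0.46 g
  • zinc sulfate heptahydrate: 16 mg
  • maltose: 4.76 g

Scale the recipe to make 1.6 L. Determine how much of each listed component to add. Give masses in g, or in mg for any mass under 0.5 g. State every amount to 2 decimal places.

copper sulfate pentahydrate 25.41 mg; neutral red 44.16 mg; sodium pyruvate 1.47 g; zinc sulfate heptahydrate 51.20 mg; maltose 15.23 g

Ratio of target to recipe volume: 1600 / 500 = 3.2.
copper sulfate pentahydrate: 7.94 mg × (1600 mL / 500 mL) = 25.41 mg
neutral red: 13.8 mg × (1600 mL / 500 mL) = 44.16 mg
sodium pyruvate: 0.46 g × (1600 mL / 500 mL) = 1.47 g
zinc sulfate heptahydrate: 16 mg × (1600 mL / 500 mL) = 51.20 mg
maltose: 4.76 g × (1600 mL / 500 mL) = 15.23 g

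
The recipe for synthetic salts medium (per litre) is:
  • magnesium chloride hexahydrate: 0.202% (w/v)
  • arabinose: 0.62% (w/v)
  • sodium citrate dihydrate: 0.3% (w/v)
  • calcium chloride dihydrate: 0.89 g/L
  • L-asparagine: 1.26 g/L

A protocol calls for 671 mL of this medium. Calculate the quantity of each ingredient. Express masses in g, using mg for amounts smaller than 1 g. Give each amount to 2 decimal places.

magnesium chloride hexahydrate 1.36 g; arabinose 4.16 g; sodium citrate dihydrate 2.01 g; calcium chloride dihydrate 597.19 mg; L-asparagine 845.46 mg

Working volume: 671 mL = 0.671 L.
magnesium chloride hexahydrate: 0.202 g per 100 mL × 671 mL ÷ 100 = 1.36 g
arabinose: 0.62% w/v = 6.2 g/L → 6.2 × 0.671 L = 4.16 g
sodium citrate dihydrate: 0.3% w/v = 3 g/L → 3 × 0.671 L = 2.01 g
calcium chloride dihydrate: 0.89 g/L × 0.671 L = 0.59719 g = 597.19 mg
L-asparagine: 1.26 g/L × 0.671 L = 0.84546 g = 845.46 mg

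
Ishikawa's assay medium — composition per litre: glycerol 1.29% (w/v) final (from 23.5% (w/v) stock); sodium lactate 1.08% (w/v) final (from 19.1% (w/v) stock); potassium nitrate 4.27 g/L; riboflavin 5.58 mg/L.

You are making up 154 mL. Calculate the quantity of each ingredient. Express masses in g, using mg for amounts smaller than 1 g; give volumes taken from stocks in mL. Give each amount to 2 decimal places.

glycerol 8.45 mL; sodium lactate 8.71 mL; potassium nitrate 657.58 mg; riboflavin 0.86 mg

Working volume: 154 mL = 0.154 L.
glycerol: C1V1 = C2V2 → 1.29% ÷ 23.5% × 154 mL = 8.45 mL
sodium lactate: C1V1 = C2V2 → 1.08% ÷ 19.1% × 154 mL = 8.71 mL
potassium nitrate: 4.27 g/L × 0.154 L = 0.65758 g = 657.58 mg
riboflavin: 5.58 mg/L × 0.154 L = 0.86 mg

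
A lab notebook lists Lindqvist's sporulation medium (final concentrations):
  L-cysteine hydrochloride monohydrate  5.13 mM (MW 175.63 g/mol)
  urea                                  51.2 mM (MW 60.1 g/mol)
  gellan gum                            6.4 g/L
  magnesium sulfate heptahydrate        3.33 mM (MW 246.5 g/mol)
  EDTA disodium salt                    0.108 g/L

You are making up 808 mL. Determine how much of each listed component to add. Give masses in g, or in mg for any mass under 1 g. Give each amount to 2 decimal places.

L-cysteine hydrochloride monohydrate 727.99 mg; urea 2.49 g; gellan gum 5.17 g; magnesium sulfate heptahydrate 663.24 mg; EDTA disodium salt 87.26 mg

Target volume = 808 mL = 0.808 L.
L-cysteine hydrochloride monohydrate: 5.13 mmol/L × 175.63 mg/mmol × 0.808 L = 727.99 mg
urea: 51.2 mmol/L × 60.1 g/mol × 0.808 L ÷ 1000 = 2.49 g
gellan gum: 6.4 g/L × 0.808 L = 5.17 g
magnesium sulfate heptahydrate: 3.33 mmol/L × 246.5 mg/mmol × 0.808 L = 663.24 mg
EDTA disodium salt: 0.108 g/L × 0.808 L = 0.087264 g = 87.26 mg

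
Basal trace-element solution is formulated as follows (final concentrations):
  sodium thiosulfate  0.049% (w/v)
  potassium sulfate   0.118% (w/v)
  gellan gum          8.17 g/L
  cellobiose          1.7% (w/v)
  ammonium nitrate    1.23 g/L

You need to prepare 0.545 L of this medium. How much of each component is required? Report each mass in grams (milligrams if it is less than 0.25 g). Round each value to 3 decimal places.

Scale factor relative to 1 L: 0.545.
sodium thiosulfate: 0.049% w/v = 0.49 g/L → 0.49 × 0.545 L = 0.267 g
potassium sulfate: 0.118% w/v = 1.18 g/L → 1.18 × 0.545 L = 0.643 g
gellan gum: 8.17 g/L × 0.545 L = 4.453 g
cellobiose: 1.7 g per 100 mL × 545 mL ÷ 100 = 9.265 g
ammonium nitrate: 1.23 g/L × 0.545 L = 0.670 g

sodium thiosulfate 0.267 g; potassium sulfate 0.643 g; gellan gum 4.453 g; cellobiose 9.265 g; ammonium nitrate 0.670 g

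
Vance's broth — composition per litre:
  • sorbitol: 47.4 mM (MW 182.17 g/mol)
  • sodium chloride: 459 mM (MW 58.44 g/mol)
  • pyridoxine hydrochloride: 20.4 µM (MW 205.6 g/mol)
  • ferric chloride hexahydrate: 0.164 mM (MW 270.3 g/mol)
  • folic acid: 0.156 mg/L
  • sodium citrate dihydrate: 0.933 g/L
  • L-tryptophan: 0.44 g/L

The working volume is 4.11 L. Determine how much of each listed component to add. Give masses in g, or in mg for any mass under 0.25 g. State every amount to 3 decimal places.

Working volume: 4.11 L.
sorbitol: 47.4 mmol/L × 182.17 g/mol × 4.11 L ÷ 1000 = 35.489 g
sodium chloride: 459 mmol/L × 58.44 g/mol × 4.11 L ÷ 1000 = 110.246 g
pyridoxine hydrochloride: 20.4 µmol/L × 205.6 g/mol × 4.11 L ÷ 1000 = 17.238 mg
ferric chloride hexahydrate: 0.164 mmol/L × 270.3 mg/mmol × 4.11 L = 182.193 mg
folic acid: 0.156 mg/L × 4.11 L = 0.641 mg
sodium citrate dihydrate: 0.933 g/L × 4.11 L = 3.835 g
L-tryptophan: 0.44 g/L × 4.11 L = 1.808 g

sorbitol 35.489 g; sodium chloride 110.246 g; pyridoxine hydrochloride 17.238 mg; ferric chloride hexahydrate 182.193 mg; folic acid 0.641 mg; sodium citrate dihydrate 3.835 g; L-tryptophan 1.808 g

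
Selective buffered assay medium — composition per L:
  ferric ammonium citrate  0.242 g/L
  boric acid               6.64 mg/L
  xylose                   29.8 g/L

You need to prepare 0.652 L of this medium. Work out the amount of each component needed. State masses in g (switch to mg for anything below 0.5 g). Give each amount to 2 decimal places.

Working volume: 0.652 L.
ferric ammonium citrate: 0.242 g/L × 0.652 L = 0.157784 g = 157.78 mg
boric acid: 6.64 mg/L × 0.652 L = 4.33 mg
xylose: 29.8 g/L × 0.652 L = 19.43 g

ferric ammonium citrate 157.78 mg; boric acid 4.33 mg; xylose 19.43 g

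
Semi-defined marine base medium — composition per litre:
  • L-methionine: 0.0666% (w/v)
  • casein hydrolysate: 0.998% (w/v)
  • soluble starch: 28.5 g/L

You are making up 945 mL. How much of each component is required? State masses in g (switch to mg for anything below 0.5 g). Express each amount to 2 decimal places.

L-methionine 0.63 g; casein hydrolysate 9.43 g; soluble starch 26.93 g

Scale factor relative to 1 L: 0.945.
L-methionine: 0.0666% w/v = 0.666 g/L → 0.666 × 0.945 L = 0.63 g
casein hydrolysate: 0.998 g per 100 mL × 945 mL ÷ 100 = 9.43 g
soluble starch: 28.5 g/L × 0.945 L = 26.93 g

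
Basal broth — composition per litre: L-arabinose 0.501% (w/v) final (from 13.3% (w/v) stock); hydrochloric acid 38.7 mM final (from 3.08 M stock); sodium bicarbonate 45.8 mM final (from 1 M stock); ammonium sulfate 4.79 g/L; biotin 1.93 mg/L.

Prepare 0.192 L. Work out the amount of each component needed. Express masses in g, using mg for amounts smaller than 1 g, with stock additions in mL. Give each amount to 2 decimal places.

Scale factor relative to 1 L: 0.192.
L-arabinose: C1V1 = C2V2 → 0.501% ÷ 13.3% × 192 mL = 7.23 mL
hydrochloric acid: dilute stock: 38.7 mM × 192 mL ÷ 3080 mM = 2.41 mL
sodium bicarbonate: C1V1 = C2V2 → 45.8 mM × 192 mL ÷ 1000 mM = 8.79 mL
ammonium sulfate: 4.79 g/L × 0.192 L = 0.91968 g = 919.68 mg
biotin: 1.93 mg/L × 0.192 L = 0.37 mg

L-arabinose 7.23 mL; hydrochloric acid 2.41 mL; sodium bicarbonate 8.79 mL; ammonium sulfate 919.68 mg; biotin 0.37 mg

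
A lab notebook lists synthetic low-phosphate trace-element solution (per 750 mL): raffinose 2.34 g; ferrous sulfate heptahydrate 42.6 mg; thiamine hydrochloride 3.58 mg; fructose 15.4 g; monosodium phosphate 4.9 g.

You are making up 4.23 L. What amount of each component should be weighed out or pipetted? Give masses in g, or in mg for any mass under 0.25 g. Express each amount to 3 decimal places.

raffinose 13.198 g; ferrous sulfate heptahydrate 240.264 mg; thiamine hydrochloride 20.191 mg; fructose 86.856 g; monosodium phosphate 27.636 g

Scale factor = 4230 mL / 750 mL = 5.64.
raffinose: 2.34 g × (4230 mL / 750 mL) = 13.198 g
ferrous sulfate heptahydrate: 42.6 mg × (4230 mL / 750 mL) = 240.264 mg
thiamine hydrochloride: 3.58 mg × (4230 mL / 750 mL) = 20.191 mg
fructose: 15.4 g × (4230 mL / 750 mL) = 86.856 g
monosodium phosphate: 4.9 g × (4230 mL / 750 mL) = 27.636 g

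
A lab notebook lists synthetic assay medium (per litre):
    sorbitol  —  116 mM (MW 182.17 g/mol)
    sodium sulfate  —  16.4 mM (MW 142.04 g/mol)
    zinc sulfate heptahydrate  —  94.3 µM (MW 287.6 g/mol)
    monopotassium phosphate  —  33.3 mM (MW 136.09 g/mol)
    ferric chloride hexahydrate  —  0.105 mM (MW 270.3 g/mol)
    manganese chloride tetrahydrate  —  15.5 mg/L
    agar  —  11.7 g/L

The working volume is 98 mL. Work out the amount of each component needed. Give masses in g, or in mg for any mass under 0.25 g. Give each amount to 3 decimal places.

sorbitol 2.071 g; sodium sulfate 228.287 mg; zinc sulfate heptahydrate 2.658 mg; monopotassium phosphate 0.444 g; ferric chloride hexahydrate 2.781 mg; manganese chloride tetrahydrate 1.519 mg; agar 1.147 g

Working volume: 98 mL = 0.098 L.
sorbitol: 116 mmol/L × 182.17 g/mol × 0.098 L ÷ 1000 = 2.071 g
sodium sulfate: 16.4 mmol/L × 142.04 mg/mmol × 0.098 L = 228.287 mg
zinc sulfate heptahydrate: 94.3 µmol/L × 287.6 g/mol × 0.098 L ÷ 1000 = 2.658 mg
monopotassium phosphate: 33.3 mmol/L × 136.09 g/mol × 0.098 L ÷ 1000 = 0.444 g
ferric chloride hexahydrate: 0.105 mmol/L × 270.3 mg/mmol × 0.098 L = 2.781 mg
manganese chloride tetrahydrate: 15.5 mg/L × 0.098 L = 1.519 mg
agar: 11.7 g/L × 0.098 L = 1.147 g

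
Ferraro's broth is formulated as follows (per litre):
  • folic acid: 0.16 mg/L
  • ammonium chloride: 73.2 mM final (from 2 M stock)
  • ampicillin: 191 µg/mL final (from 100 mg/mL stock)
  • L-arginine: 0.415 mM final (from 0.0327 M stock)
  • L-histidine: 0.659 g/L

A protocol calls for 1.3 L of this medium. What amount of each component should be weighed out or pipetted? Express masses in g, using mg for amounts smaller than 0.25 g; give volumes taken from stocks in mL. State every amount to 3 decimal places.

folic acid 0.208 mg; ammonium chloride 47.580 mL; ampicillin 2.483 mL; L-arginine 16.498 mL; L-histidine 0.857 g

Scale factor relative to 1 L: 1.3.
folic acid: 0.16 mg/L × 1.3 L = 0.208 mg
ammonium chloride: C1V1 = C2V2 → 73.2 mM × 1300 mL ÷ 2000 mM = 47.580 mL
ampicillin: dilute stock: 191 µg/mL × 1300 mL ÷ 100000 µg/mL = 2.483 mL
L-arginine: V = C2·V2/C1 = 0.415 mM × 1300 mL ÷ 32.7 mM = 16.498 mL
L-histidine: 0.659 g/L × 1.3 L = 0.857 g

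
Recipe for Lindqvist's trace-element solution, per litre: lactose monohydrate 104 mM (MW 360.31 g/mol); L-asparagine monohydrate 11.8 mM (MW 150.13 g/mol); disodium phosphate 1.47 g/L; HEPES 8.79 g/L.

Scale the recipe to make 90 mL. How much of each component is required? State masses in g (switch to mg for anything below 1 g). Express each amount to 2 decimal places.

lactose monohydrate 3.37 g; L-asparagine monohydrate 159.44 mg; disodium phosphate 132.30 mg; HEPES 791.10 mg

Working volume: 90 mL = 0.09 L.
lactose monohydrate: 104 mmol/L × 360.31 g/mol × 0.09 L ÷ 1000 = 3.37 g
L-asparagine monohydrate: 11.8 mmol/L × 150.13 mg/mmol × 0.09 L = 159.44 mg
disodium phosphate: 1.47 g/L × 0.09 L = 0.1323 g = 132.30 mg
HEPES: 8.79 g/L × 0.09 L = 0.7911 g = 791.10 mg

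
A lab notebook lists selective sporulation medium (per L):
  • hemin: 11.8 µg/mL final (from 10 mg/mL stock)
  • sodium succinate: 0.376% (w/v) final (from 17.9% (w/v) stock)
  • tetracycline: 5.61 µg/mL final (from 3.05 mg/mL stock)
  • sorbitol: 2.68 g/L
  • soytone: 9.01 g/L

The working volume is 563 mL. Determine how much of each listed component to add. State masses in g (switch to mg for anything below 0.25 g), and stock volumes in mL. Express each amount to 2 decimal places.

Scale factor relative to 1 L: 0.563.
hemin: C1V1 = C2V2 → 11.8 µg/mL × 563 mL ÷ 10000 µg/mL = 0.66 mL
sodium succinate: V = C2·V2/C1 = 0.376% ÷ 17.9% × 563 mL = 11.83 mL
tetracycline: V = C2·V2/C1 = 5.61 µg/mL × 563 mL ÷ 3050 µg/mL = 1.04 mL
sorbitol: 2.68 g/L × 0.563 L = 1.51 g
soytone: 9.01 g/L × 0.563 L = 5.07 g

hemin 0.66 mL; sodium succinate 11.83 mL; tetracycline 1.04 mL; sorbitol 1.51 g; soytone 5.07 g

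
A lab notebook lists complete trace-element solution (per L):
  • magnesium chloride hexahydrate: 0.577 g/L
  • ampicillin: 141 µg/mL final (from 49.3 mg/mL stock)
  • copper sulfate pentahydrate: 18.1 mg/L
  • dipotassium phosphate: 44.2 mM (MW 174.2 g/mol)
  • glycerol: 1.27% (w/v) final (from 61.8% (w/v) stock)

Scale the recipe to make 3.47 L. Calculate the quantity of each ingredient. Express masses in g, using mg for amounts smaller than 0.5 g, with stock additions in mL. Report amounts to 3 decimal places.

magnesium chloride hexahydrate 2.002 g; ampicillin 9.924 mL; copper sulfate pentahydrate 62.807 mg; dipotassium phosphate 26.718 g; glycerol 71.309 mL

Scale factor relative to 1 L: 3.47.
magnesium chloride hexahydrate: 0.577 g/L × 3.47 L = 2.002 g
ampicillin: dilute stock: 141 µg/mL × 3470 mL ÷ 49300 µg/mL = 9.924 mL
copper sulfate pentahydrate: 18.1 mg/L × 3.47 L = 62.807 mg
dipotassium phosphate: 44.2 mmol/L × 174.2 g/mol × 3.47 L ÷ 1000 = 26.718 g
glycerol: V = C2·V2/C1 = 1.27% ÷ 61.8% × 3470 mL = 71.309 mL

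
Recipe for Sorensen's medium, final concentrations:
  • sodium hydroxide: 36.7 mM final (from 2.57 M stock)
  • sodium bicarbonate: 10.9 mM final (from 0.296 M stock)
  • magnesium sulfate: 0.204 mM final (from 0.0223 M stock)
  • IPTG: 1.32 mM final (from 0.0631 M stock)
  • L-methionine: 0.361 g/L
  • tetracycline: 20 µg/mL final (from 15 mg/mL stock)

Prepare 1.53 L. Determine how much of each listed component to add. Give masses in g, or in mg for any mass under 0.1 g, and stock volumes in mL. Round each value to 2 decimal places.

Scale factor relative to 1 L: 1.53.
sodium hydroxide: C1V1 = C2V2 → 36.7 mM × 1530 mL ÷ 2570 mM = 21.85 mL
sodium bicarbonate: C1V1 = C2V2 → 10.9 mM × 1530 mL ÷ 296 mM = 56.34 mL
magnesium sulfate: dilute stock: 0.204 mM × 1530 mL ÷ 22.3 mM = 14.00 mL
IPTG: C1V1 = C2V2 → 1.32 mM × 1530 mL ÷ 63.1 mM = 32.01 mL
L-methionine: 0.361 g/L × 1.53 L = 0.55 g
tetracycline: dilute stock: 20 µg/mL × 1530 mL ÷ 15000 µg/mL = 2.04 mL

sodium hydroxide 21.85 mL; sodium bicarbonate 56.34 mL; magnesium sulfate 14.00 mL; IPTG 32.01 mL; L-methionine 0.55 g; tetracycline 2.04 mL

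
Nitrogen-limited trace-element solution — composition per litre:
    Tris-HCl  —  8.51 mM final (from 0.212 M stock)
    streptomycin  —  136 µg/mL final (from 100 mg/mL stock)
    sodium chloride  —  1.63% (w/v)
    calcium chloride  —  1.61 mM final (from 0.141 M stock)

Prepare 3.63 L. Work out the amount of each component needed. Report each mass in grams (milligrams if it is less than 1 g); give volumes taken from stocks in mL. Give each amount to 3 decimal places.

Working volume: 3.63 L.
Tris-HCl: C1V1 = C2V2 → 8.51 mM × 3630 mL ÷ 212 mM = 145.714 mL
streptomycin: V = C2·V2/C1 = 136 µg/mL × 3630 mL ÷ 100000 µg/mL = 4.937 mL
sodium chloride: 1.63% w/v = 16.3 g/L → 16.3 × 3.63 L = 59.169 g
calcium chloride: V = C2·V2/C1 = 1.61 mM × 3630 mL ÷ 141 mM = 41.449 mL

Tris-HCl 145.714 mL; streptomycin 4.937 mL; sodium chloride 59.169 g; calcium chloride 41.449 mL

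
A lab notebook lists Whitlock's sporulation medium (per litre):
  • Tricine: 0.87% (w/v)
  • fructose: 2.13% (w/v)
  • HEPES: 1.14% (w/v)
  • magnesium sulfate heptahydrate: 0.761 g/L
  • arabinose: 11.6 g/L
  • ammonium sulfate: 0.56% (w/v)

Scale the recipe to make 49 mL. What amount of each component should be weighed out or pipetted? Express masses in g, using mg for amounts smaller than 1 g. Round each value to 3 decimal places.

Tricine 426.300 mg; fructose 1.044 g; HEPES 558.600 mg; magnesium sulfate heptahydrate 37.289 mg; arabinose 568.400 mg; ammonium sulfate 274.400 mg

Target volume = 49 mL = 0.049 L.
Tricine: 0.87% w/v = 8.7 g/L → 8.7 × 0.049 L = 0.4263 g = 426.300 mg
fructose: 2.13 g per 100 mL × 49 mL ÷ 100 = 1.044 g
HEPES: 1.14% w/v = 11.4 g/L → 11.4 × 0.049 L = 0.5586 g = 558.600 mg
magnesium sulfate heptahydrate: 0.761 g/L × 0.049 L = 0.037289 g = 37.289 mg
arabinose: 11.6 g/L × 0.049 L = 0.5684 g = 568.400 mg
ammonium sulfate: 0.56% w/v = 5.6 g/L → 5.6 × 0.049 L = 0.2744 g = 274.400 mg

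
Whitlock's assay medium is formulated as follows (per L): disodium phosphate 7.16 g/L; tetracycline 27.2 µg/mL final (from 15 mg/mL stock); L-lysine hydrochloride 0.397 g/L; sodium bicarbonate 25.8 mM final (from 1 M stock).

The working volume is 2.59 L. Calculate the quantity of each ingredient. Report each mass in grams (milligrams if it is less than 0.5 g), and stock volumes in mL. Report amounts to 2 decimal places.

Working volume: 2.59 L.
disodium phosphate: 7.16 g/L × 2.59 L = 18.54 g
tetracycline: V = C2·V2/C1 = 27.2 µg/mL × 2590 mL ÷ 15000 µg/mL = 4.70 mL
L-lysine hydrochloride: 0.397 g/L × 2.59 L = 1.03 g
sodium bicarbonate: V = C2·V2/C1 = 25.8 mM × 2590 mL ÷ 1000 mM = 66.82 mL

disodium phosphate 18.54 g; tetracycline 4.70 mL; L-lysine hydrochloride 1.03 g; sodium bicarbonate 66.82 mL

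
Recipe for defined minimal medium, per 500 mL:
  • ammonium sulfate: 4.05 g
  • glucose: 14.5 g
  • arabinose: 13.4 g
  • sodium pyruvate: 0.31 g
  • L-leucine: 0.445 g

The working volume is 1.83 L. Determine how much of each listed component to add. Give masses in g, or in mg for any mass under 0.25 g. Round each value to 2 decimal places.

ammonium sulfate 14.82 g; glucose 53.07 g; arabinose 49.04 g; sodium pyruvate 1.13 g; L-leucine 1.63 g

Ratio of target to recipe volume: 1830 / 500 = 3.66.
ammonium sulfate: 4.05 g × (1830 mL / 500 mL) = 14.82 g
glucose: 14.5 g × (1830 mL / 500 mL) = 53.07 g
arabinose: 13.4 g × (1830 mL / 500 mL) = 49.04 g
sodium pyruvate: 0.31 g × (1830 mL / 500 mL) = 1.13 g
L-leucine: 0.445 g × (1830 mL / 500 mL) = 1.63 g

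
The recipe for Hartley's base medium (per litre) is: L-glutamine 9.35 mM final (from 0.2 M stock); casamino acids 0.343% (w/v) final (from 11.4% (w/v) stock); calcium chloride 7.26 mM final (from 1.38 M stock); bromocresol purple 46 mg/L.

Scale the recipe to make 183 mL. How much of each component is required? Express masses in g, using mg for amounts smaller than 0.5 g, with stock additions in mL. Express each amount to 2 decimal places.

L-glutamine 8.56 mL; casamino acids 5.51 mL; calcium chloride 0.96 mL; bromocresol purple 8.42 mg

Target volume = 183 mL = 0.183 L.
L-glutamine: V = C2·V2/C1 = 9.35 mM × 183 mL ÷ 200 mM = 8.56 mL
casamino acids: V = C2·V2/C1 = 0.343% ÷ 11.4% × 183 mL = 5.51 mL
calcium chloride: dilute stock: 7.26 mM × 183 mL ÷ 1380 mM = 0.96 mL
bromocresol purple: 46 mg/L × 0.183 L = 8.42 mg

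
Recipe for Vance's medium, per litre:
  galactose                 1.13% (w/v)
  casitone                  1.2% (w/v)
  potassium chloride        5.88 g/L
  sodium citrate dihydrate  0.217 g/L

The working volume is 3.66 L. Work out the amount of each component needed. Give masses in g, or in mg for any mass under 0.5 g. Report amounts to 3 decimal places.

Scale factor relative to 1 L: 3.66.
galactose: 1.13 g per 100 mL × 3660 mL ÷ 100 = 41.358 g
casitone: 1.2 g per 100 mL × 3660 mL ÷ 100 = 43.920 g
potassium chloride: 5.88 g/L × 3.66 L = 21.521 g
sodium citrate dihydrate: 0.217 g/L × 3.66 L = 0.794 g

galactose 41.358 g; casitone 43.920 g; potassium chloride 21.521 g; sodium citrate dihydrate 0.794 g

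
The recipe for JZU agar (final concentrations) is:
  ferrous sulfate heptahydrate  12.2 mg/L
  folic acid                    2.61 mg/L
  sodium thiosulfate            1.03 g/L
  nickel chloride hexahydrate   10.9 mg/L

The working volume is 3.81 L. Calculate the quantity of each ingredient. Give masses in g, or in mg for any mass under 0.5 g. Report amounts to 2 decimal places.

Working volume: 3.81 L.
ferrous sulfate heptahydrate: 12.2 mg/L × 3.81 L = 46.48 mg
folic acid: 2.61 mg/L × 3.81 L = 9.94 mg
sodium thiosulfate: 1.03 g/L × 3.81 L = 3.92 g
nickel chloride hexahydrate: 10.9 mg/L × 3.81 L = 41.53 mg

ferrous sulfate heptahydrate 46.48 mg; folic acid 9.94 mg; sodium thiosulfate 3.92 g; nickel chloride hexahydrate 41.53 mg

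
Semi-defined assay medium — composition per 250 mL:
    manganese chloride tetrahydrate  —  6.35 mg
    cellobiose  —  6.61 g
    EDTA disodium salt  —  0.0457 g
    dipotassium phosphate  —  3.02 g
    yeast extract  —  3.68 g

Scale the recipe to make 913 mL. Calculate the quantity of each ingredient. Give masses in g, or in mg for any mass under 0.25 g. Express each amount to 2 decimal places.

manganese chloride tetrahydrate 23.19 mg; cellobiose 24.14 g; EDTA disodium salt 166.90 mg; dipotassium phosphate 11.03 g; yeast extract 13.44 g

Scale factor = 913 mL / 250 mL = 3.652.
manganese chloride tetrahydrate: 6.35 mg × (913 mL / 250 mL) = 23.19 mg
cellobiose: 6.61 g × (913 mL / 250 mL) = 24.14 g
EDTA disodium salt: 0.0457 g × (913 mL / 250 mL) = 0.166896 g = 166.90 mg
dipotassium phosphate: 3.02 g × (913 mL / 250 mL) = 11.03 g
yeast extract: 3.68 g × (913 mL / 250 mL) = 13.44 g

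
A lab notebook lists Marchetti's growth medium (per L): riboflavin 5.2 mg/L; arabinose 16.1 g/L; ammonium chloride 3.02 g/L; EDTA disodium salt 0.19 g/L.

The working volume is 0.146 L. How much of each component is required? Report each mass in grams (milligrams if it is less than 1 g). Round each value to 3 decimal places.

riboflavin 0.759 mg; arabinose 2.351 g; ammonium chloride 440.920 mg; EDTA disodium salt 27.740 mg

Working volume: 0.146 L.
riboflavin: 5.2 mg/L × 0.146 L = 0.759 mg
arabinose: 16.1 g/L × 0.146 L = 2.351 g
ammonium chloride: 3.02 g/L × 0.146 L = 0.44092 g = 440.920 mg
EDTA disodium salt: 0.19 g/L × 0.146 L = 0.02774 g = 27.740 mg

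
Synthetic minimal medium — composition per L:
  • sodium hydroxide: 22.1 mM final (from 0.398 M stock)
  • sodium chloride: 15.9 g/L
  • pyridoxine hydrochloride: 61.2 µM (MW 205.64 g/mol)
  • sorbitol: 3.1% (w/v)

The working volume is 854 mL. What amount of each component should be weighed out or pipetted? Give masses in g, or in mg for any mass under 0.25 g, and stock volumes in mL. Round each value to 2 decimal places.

sodium hydroxide 47.42 mL; sodium chloride 13.58 g; pyridoxine hydrochloride 10.75 mg; sorbitol 26.47 g

Scale factor relative to 1 L: 0.854.
sodium hydroxide: dilute stock: 22.1 mM × 854 mL ÷ 398 mM = 47.42 mL
sodium chloride: 15.9 g/L × 0.854 L = 13.58 g
pyridoxine hydrochloride: 61.2 µmol/L × 205.64 g/mol × 0.854 L ÷ 1000 = 10.75 mg
sorbitol: 3.1 g per 100 mL × 854 mL ÷ 100 = 26.47 g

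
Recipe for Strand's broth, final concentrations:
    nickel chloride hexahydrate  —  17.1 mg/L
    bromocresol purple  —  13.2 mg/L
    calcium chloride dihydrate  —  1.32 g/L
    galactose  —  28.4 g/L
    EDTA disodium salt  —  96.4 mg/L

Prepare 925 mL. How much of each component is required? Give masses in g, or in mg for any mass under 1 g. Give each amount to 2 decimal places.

Target volume = 925 mL = 0.925 L.
nickel chloride hexahydrate: 17.1 mg/L × 0.925 L = 15.82 mg
bromocresol purple: 13.2 mg/L × 0.925 L = 12.21 mg
calcium chloride dihydrate: 1.32 g/L × 0.925 L = 1.22 g
galactose: 28.4 g/L × 0.925 L = 26.27 g
EDTA disodium salt: 96.4 mg/L × 0.925 L = 89.17 mg

nickel chloride hexahydrate 15.82 mg; bromocresol purple 12.21 mg; calcium chloride dihydrate 1.22 g; galactose 26.27 g; EDTA disodium salt 89.17 mg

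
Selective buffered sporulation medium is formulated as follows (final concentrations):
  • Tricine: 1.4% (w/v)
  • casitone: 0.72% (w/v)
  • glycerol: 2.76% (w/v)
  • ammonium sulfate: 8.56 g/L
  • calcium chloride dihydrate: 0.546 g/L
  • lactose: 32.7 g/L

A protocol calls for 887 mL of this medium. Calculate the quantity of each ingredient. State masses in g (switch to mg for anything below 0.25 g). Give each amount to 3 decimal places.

Scale factor relative to 1 L: 0.887.
Tricine: 1.4% w/v = 14 g/L → 14 × 0.887 L = 12.418 g
casitone: 0.72 g per 100 mL × 887 mL ÷ 100 = 6.386 g
glycerol: 2.76 g per 100 mL × 887 mL ÷ 100 = 24.481 g
ammonium sulfate: 8.56 g/L × 0.887 L = 7.593 g
calcium chloride dihydrate: 0.546 g/L × 0.887 L = 0.484 g
lactose: 32.7 g/L × 0.887 L = 29.005 g

Tricine 12.418 g; casitone 6.386 g; glycerol 24.481 g; ammonium sulfate 7.593 g; calcium chloride dihydrate 0.484 g; lactose 29.005 g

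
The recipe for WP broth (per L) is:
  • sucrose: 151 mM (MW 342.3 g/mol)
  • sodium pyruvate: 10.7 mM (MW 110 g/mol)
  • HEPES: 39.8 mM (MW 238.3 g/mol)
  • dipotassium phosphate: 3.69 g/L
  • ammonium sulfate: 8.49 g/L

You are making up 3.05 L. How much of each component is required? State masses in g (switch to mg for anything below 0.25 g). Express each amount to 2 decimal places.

sucrose 157.65 g; sodium pyruvate 3.59 g; HEPES 28.93 g; dipotassium phosphate 11.25 g; ammonium sulfate 25.89 g

Scale factor relative to 1 L: 3.05.
sucrose: 151 mmol/L × 342.3 g/mol × 3.05 L ÷ 1000 = 157.65 g
sodium pyruvate: 10.7 mmol/L × 110 g/mol × 3.05 L ÷ 1000 = 3.59 g
HEPES: 39.8 mmol/L × 238.3 g/mol × 3.05 L ÷ 1000 = 28.93 g
dipotassium phosphate: 3.69 g/L × 3.05 L = 11.25 g
ammonium sulfate: 8.49 g/L × 3.05 L = 25.89 g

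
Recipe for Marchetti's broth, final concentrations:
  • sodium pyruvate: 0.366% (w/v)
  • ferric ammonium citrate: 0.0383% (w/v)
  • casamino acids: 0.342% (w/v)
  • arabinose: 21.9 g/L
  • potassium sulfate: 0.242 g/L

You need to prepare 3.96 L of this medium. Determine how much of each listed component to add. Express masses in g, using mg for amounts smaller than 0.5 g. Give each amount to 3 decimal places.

sodium pyruvate 14.494 g; ferric ammonium citrate 1.517 g; casamino acids 13.543 g; arabinose 86.724 g; potassium sulfate 0.958 g

Working volume: 3.96 L.
sodium pyruvate: 0.366 g per 100 mL × 3960 mL ÷ 100 = 14.494 g
ferric ammonium citrate: 0.0383 g per 100 mL × 3960 mL ÷ 100 = 1.517 g
casamino acids: 0.342% w/v = 3.42 g/L → 3.42 × 3.96 L = 13.543 g
arabinose: 21.9 g/L × 3.96 L = 86.724 g
potassium sulfate: 0.242 g/L × 3.96 L = 0.958 g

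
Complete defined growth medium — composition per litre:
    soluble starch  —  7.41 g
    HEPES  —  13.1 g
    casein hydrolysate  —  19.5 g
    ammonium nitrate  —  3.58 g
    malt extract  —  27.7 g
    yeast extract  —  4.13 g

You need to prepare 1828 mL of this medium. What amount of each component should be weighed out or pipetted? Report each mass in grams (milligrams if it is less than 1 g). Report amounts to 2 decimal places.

Ratio of target to recipe volume: 1828 / 1000 = 1.828.
soluble starch: 7.41 g × (1828 mL / 1000 mL) = 13.55 g
HEPES: 13.1 g × (1828 mL / 1000 mL) = 23.95 g
casein hydrolysate: 19.5 g × (1828 mL / 1000 mL) = 35.65 g
ammonium nitrate: 3.58 g × (1828 mL / 1000 mL) = 6.54 g
malt extract: 27.7 g × (1828 mL / 1000 mL) = 50.64 g
yeast extract: 4.13 g × (1828 mL / 1000 mL) = 7.55 g

soluble starch 13.55 g; HEPES 23.95 g; casein hydrolysate 35.65 g; ammonium nitrate 6.54 g; malt extract 50.64 g; yeast extract 7.55 g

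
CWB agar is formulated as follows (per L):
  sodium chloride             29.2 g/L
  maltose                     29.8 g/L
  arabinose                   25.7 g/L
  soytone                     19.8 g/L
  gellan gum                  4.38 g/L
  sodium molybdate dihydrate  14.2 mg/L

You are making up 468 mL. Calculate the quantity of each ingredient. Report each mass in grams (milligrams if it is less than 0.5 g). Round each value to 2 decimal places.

sodium chloride 13.67 g; maltose 13.95 g; arabinose 12.03 g; soytone 9.27 g; gellan gum 2.05 g; sodium molybdate dihydrate 6.65 mg

Working volume: 468 mL = 0.468 L.
sodium chloride: 29.2 g/L × 0.468 L = 13.67 g
maltose: 29.8 g/L × 0.468 L = 13.95 g
arabinose: 25.7 g/L × 0.468 L = 12.03 g
soytone: 19.8 g/L × 0.468 L = 9.27 g
gellan gum: 4.38 g/L × 0.468 L = 2.05 g
sodium molybdate dihydrate: 14.2 mg/L × 0.468 L = 6.65 mg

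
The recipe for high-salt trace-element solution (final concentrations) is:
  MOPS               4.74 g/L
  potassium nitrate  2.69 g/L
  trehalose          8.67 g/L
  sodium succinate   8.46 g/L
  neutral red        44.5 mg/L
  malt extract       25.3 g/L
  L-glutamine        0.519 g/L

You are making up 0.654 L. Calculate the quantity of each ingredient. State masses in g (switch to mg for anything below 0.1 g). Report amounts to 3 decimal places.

MOPS 3.100 g; potassium nitrate 1.759 g; trehalose 5.670 g; sodium succinate 5.533 g; neutral red 29.103 mg; malt extract 16.546 g; L-glutamine 0.339 g

Working volume: 0.654 L.
MOPS: 4.74 g/L × 0.654 L = 3.100 g
potassium nitrate: 2.69 g/L × 0.654 L = 1.759 g
trehalose: 8.67 g/L × 0.654 L = 5.670 g
sodium succinate: 8.46 g/L × 0.654 L = 5.533 g
neutral red: 44.5 mg/L × 0.654 L = 29.103 mg
malt extract: 25.3 g/L × 0.654 L = 16.546 g
L-glutamine: 0.519 g/L × 0.654 L = 0.339 g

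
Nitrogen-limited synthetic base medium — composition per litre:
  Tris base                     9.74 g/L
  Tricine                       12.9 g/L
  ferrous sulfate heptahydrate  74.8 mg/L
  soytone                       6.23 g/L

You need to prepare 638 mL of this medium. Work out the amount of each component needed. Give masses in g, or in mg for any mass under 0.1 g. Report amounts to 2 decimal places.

Tris base 6.21 g; Tricine 8.23 g; ferrous sulfate heptahydrate 47.72 mg; soytone 3.97 g

Working volume: 638 mL = 0.638 L.
Tris base: 9.74 g/L × 0.638 L = 6.21 g
Tricine: 12.9 g/L × 0.638 L = 8.23 g
ferrous sulfate heptahydrate: 74.8 mg/L × 0.638 L = 47.72 mg
soytone: 6.23 g/L × 0.638 L = 3.97 g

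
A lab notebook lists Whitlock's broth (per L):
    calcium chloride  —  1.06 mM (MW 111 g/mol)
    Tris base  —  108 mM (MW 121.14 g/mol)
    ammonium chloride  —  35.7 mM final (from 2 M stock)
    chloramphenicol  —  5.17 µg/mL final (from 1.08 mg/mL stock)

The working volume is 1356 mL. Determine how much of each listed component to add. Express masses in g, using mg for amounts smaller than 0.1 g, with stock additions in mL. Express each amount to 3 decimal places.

calcium chloride 0.160 g; Tris base 17.741 g; ammonium chloride 24.205 mL; chloramphenicol 6.491 mL

Working volume: 1356 mL = 1.356 L.
calcium chloride: 1.06 mmol/L × 111 g/mol × 1.356 L ÷ 1000 = 0.160 g
Tris base: 108 mmol/L × 121.14 g/mol × 1.356 L ÷ 1000 = 17.741 g
ammonium chloride: dilute stock: 35.7 mM × 1356 mL ÷ 2000 mM = 24.205 mL
chloramphenicol: V = C2·V2/C1 = 5.17 µg/mL × 1356 mL ÷ 1080 µg/mL = 6.491 mL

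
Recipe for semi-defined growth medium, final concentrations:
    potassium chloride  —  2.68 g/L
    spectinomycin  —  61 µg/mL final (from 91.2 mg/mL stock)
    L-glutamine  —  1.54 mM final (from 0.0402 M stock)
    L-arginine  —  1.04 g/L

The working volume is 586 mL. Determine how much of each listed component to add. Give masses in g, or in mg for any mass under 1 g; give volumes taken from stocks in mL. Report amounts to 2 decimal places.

Working volume: 586 mL = 0.586 L.
potassium chloride: 2.68 g/L × 0.586 L = 1.57 g
spectinomycin: dilute stock: 61 µg/mL × 586 mL ÷ 91200 µg/mL = 0.39 mL
L-glutamine: C1V1 = C2V2 → 1.54 mM × 586 mL ÷ 40.2 mM = 22.45 mL
L-arginine: 1.04 g/L × 0.586 L = 0.60944 g = 609.44 mg

potassium chloride 1.57 g; spectinomycin 0.39 mL; L-glutamine 22.45 mL; L-arginine 609.44 mg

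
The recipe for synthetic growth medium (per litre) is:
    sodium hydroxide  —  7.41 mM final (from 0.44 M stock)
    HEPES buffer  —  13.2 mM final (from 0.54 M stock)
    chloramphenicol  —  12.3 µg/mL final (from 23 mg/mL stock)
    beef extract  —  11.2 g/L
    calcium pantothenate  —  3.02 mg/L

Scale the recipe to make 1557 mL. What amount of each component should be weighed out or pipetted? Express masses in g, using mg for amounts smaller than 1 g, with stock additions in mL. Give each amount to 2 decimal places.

sodium hydroxide 26.22 mL; HEPES buffer 38.06 mL; chloramphenicol 0.83 mL; beef extract 17.44 g; calcium pantothenate 4.70 mg

Target volume = 1557 mL = 1.557 L.
sodium hydroxide: dilute stock: 7.41 mM × 1557 mL ÷ 440 mM = 26.22 mL
HEPES buffer: C1V1 = C2V2 → 13.2 mM × 1557 mL ÷ 540 mM = 38.06 mL
chloramphenicol: V = C2·V2/C1 = 12.3 µg/mL × 1557 mL ÷ 23000 µg/mL = 0.83 mL
beef extract: 11.2 g/L × 1.557 L = 17.44 g
calcium pantothenate: 3.02 mg/L × 1.557 L = 4.70 mg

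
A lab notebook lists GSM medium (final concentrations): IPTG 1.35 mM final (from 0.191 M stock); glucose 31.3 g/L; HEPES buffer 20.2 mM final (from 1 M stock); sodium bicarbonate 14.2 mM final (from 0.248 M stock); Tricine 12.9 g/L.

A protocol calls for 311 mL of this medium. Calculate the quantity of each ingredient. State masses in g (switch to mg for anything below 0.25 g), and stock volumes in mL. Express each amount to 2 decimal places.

IPTG 2.20 mL; glucose 9.73 g; HEPES buffer 6.28 mL; sodium bicarbonate 17.81 mL; Tricine 4.01 g

Working volume: 311 mL = 0.311 L.
IPTG: V = C2·V2/C1 = 1.35 mM × 311 mL ÷ 191 mM = 2.20 mL
glucose: 31.3 g/L × 0.311 L = 9.73 g
HEPES buffer: dilute stock: 20.2 mM × 311 mL ÷ 1000 mM = 6.28 mL
sodium bicarbonate: C1V1 = C2V2 → 14.2 mM × 311 mL ÷ 248 mM = 17.81 mL
Tricine: 12.9 g/L × 0.311 L = 4.01 g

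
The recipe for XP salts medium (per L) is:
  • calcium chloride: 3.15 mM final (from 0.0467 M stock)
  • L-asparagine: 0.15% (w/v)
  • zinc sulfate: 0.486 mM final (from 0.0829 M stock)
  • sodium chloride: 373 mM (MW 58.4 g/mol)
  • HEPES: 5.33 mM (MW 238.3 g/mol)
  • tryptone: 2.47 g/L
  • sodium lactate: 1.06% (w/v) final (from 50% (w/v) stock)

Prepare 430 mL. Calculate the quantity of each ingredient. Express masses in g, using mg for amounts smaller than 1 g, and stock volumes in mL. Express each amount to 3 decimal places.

calcium chloride 29.004 mL; L-asparagine 645.000 mg; zinc sulfate 2.521 mL; sodium chloride 9.367 g; HEPES 546.160 mg; tryptone 1.062 g; sodium lactate 9.116 mL

Working volume: 430 mL = 0.43 L.
calcium chloride: V = C2·V2/C1 = 3.15 mM × 430 mL ÷ 46.7 mM = 29.004 mL
L-asparagine: 0.15 g per 100 mL × 430 mL ÷ 100 = 0.645 g = 645.000 mg
zinc sulfate: C1V1 = C2V2 → 0.486 mM × 430 mL ÷ 82.9 mM = 2.521 mL
sodium chloride: 373 mmol/L × 58.4 g/mol × 0.43 L ÷ 1000 = 9.367 g
HEPES: 5.33 mmol/L × 238.3 mg/mmol × 0.43 L = 546.160 mg
tryptone: 2.47 g/L × 0.43 L = 1.062 g
sodium lactate: dilute stock: 1.06% ÷ 50% × 430 mL = 9.116 mL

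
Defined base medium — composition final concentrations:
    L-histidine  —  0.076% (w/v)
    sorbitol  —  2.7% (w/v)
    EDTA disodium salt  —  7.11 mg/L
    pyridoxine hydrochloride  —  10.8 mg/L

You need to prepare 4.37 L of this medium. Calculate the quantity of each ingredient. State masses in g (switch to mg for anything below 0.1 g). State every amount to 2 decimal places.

Scale factor relative to 1 L: 4.37.
L-histidine: 0.076 g per 100 mL × 4370 mL ÷ 100 = 3.32 g
sorbitol: 2.7% w/v = 27 g/L → 27 × 4.37 L = 117.99 g
EDTA disodium salt: 7.11 mg/L × 4.37 L = 31.07 mg
pyridoxine hydrochloride: 10.8 mg/L × 4.37 L = 47.20 mg

L-histidine 3.32 g; sorbitol 117.99 g; EDTA disodium salt 31.07 mg; pyridoxine hydrochloride 47.20 mg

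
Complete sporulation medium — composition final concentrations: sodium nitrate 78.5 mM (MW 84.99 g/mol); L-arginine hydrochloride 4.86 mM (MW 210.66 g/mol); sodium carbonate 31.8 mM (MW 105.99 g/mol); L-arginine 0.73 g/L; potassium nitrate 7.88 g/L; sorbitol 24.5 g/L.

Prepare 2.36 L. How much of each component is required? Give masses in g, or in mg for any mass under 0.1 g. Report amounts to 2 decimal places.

sodium nitrate 15.75 g; L-arginine hydrochloride 2.42 g; sodium carbonate 7.95 g; L-arginine 1.72 g; potassium nitrate 18.60 g; sorbitol 57.82 g

Working volume: 2.36 L.
sodium nitrate: 78.5 mmol/L × 84.99 g/mol × 2.36 L ÷ 1000 = 15.75 g
L-arginine hydrochloride: 4.86 mmol/L × 210.66 g/mol × 2.36 L ÷ 1000 = 2.42 g
sodium carbonate: 31.8 mmol/L × 105.99 g/mol × 2.36 L ÷ 1000 = 7.95 g
L-arginine: 0.73 g/L × 2.36 L = 1.72 g
potassium nitrate: 7.88 g/L × 2.36 L = 18.60 g
sorbitol: 24.5 g/L × 2.36 L = 57.82 g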